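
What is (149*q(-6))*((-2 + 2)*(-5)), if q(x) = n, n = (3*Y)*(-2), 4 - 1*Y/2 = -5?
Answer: 0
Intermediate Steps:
Y = 18 (Y = 8 - 2*(-5) = 8 + 10 = 18)
n = -108 (n = (3*18)*(-2) = 54*(-2) = -108)
q(x) = -108
(149*q(-6))*((-2 + 2)*(-5)) = (149*(-108))*((-2 + 2)*(-5)) = -0*(-5) = -16092*0 = 0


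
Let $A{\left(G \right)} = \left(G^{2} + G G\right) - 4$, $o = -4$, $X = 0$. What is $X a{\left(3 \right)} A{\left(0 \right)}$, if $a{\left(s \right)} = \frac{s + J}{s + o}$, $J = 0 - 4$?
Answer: $0$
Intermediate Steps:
$J = -4$ ($J = 0 - 4 = -4$)
$A{\left(G \right)} = -4 + 2 G^{2}$ ($A{\left(G \right)} = \left(G^{2} + G^{2}\right) - 4 = 2 G^{2} - 4 = -4 + 2 G^{2}$)
$a{\left(s \right)} = 1$ ($a{\left(s \right)} = \frac{s - 4}{s - 4} = \frac{-4 + s}{-4 + s} = 1$)
$X a{\left(3 \right)} A{\left(0 \right)} = 0 \cdot 1 \left(-4 + 2 \cdot 0^{2}\right) = 0 \left(-4 + 2 \cdot 0\right) = 0 \left(-4 + 0\right) = 0 \left(-4\right) = 0$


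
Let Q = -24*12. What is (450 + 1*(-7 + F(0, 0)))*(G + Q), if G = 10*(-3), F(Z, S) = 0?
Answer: -140874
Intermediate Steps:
G = -30
Q = -288
(450 + 1*(-7 + F(0, 0)))*(G + Q) = (450 + 1*(-7 + 0))*(-30 - 288) = (450 + 1*(-7))*(-318) = (450 - 7)*(-318) = 443*(-318) = -140874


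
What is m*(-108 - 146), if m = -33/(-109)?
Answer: -8382/109 ≈ -76.899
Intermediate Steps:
m = 33/109 (m = -33*(-1/109) = 33/109 ≈ 0.30275)
m*(-108 - 146) = 33*(-108 - 146)/109 = (33/109)*(-254) = -8382/109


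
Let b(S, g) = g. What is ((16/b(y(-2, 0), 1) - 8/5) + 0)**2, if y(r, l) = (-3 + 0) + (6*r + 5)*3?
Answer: 5184/25 ≈ 207.36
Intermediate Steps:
y(r, l) = 12 + 18*r (y(r, l) = -3 + (5 + 6*r)*3 = -3 + (15 + 18*r) = 12 + 18*r)
((16/b(y(-2, 0), 1) - 8/5) + 0)**2 = ((16/1 - 8/5) + 0)**2 = ((16*1 - 8*1/5) + 0)**2 = ((16 - 8/5) + 0)**2 = (72/5 + 0)**2 = (72/5)**2 = 5184/25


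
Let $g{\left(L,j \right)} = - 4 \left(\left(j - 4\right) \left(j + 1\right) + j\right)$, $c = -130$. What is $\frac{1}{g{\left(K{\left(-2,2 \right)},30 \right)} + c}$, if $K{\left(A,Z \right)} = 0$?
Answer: $- \frac{1}{3474} \approx -0.00028785$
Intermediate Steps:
$g{\left(L,j \right)} = - 4 j - 4 \left(1 + j\right) \left(-4 + j\right)$ ($g{\left(L,j \right)} = - 4 \left(\left(-4 + j\right) \left(1 + j\right) + j\right) = - 4 \left(\left(1 + j\right) \left(-4 + j\right) + j\right) = - 4 \left(j + \left(1 + j\right) \left(-4 + j\right)\right) = - 4 j - 4 \left(1 + j\right) \left(-4 + j\right)$)
$\frac{1}{g{\left(K{\left(-2,2 \right)},30 \right)} + c} = \frac{1}{\left(16 - 4 \cdot 30^{2} + 8 \cdot 30\right) - 130} = \frac{1}{\left(16 - 3600 + 240\right) - 130} = \frac{1}{-3344 - 130} = \frac{1}{-3474} = - \frac{1}{3474}$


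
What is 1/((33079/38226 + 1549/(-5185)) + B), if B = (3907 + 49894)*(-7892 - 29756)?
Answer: -198201810/401457775556384339 ≈ -4.9371e-10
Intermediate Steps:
B = -2025500048 (B = 53801*(-37648) = -2025500048)
1/((33079/38226 + 1549/(-5185)) + B) = 1/((33079/38226 + 1549/(-5185)) - 2025500048) = 1/((33079*(1/38226) + 1549*(-1/5185)) - 2025500048) = 1/((33079/38226 - 1549/5185) - 2025500048) = 1/(112302541/198201810 - 2025500048) = 1/(-401457775556384339/198201810) = -198201810/401457775556384339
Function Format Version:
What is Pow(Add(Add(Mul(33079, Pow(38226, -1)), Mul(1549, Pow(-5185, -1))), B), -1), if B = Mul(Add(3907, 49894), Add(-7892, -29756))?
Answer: Rational(-198201810, 401457775556384339) ≈ -4.9371e-10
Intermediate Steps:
B = -2025500048 (B = Mul(53801, -37648) = -2025500048)
Pow(Add(Add(Mul(33079, Pow(38226, -1)), Mul(1549, Pow(-5185, -1))), B), -1) = Pow(Add(Add(Mul(33079, Pow(38226, -1)), Mul(1549, Pow(-5185, -1))), -2025500048), -1) = Pow(Add(Add(Mul(33079, Rational(1, 38226)), Mul(1549, Rational(-1, 5185))), -2025500048), -1) = Pow(Add(Add(Rational(33079, 38226), Rational(-1549, 5185)), -2025500048), -1) = Pow(Add(Rational(112302541, 198201810), -2025500048), -1) = Pow(Rational(-401457775556384339, 198201810), -1) = Rational(-198201810, 401457775556384339)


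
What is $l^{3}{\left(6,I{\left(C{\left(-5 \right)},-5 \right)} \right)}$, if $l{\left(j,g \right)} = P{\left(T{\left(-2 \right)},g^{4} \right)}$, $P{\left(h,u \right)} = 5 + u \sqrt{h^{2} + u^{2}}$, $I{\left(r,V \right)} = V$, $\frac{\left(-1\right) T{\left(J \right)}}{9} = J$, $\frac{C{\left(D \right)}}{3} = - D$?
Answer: $2290716797000 + 95446533250000 \sqrt{390949} \approx 5.9681 \cdot 10^{16}$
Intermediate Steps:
$C{\left(D \right)} = - 3 D$ ($C{\left(D \right)} = 3 \left(- D\right) = - 3 D$)
$T{\left(J \right)} = - 9 J$
$l{\left(j,g \right)} = 5 + g^{4} \sqrt{324 + g^{8}}$ ($l{\left(j,g \right)} = 5 + g^{4} \sqrt{\left(\left(-9\right) \left(-2\right)\right)^{2} + \left(g^{4}\right)^{2}} = 5 + g^{4} \sqrt{18^{2} + g^{8}} = 5 + g^{4} \sqrt{324 + g^{8}}$)
$l^{3}{\left(6,I{\left(C{\left(-5 \right)},-5 \right)} \right)} = \left(5 + \left(-5\right)^{4} \sqrt{324 + \left(-5\right)^{8}}\right)^{3} = \left(5 + 625 \sqrt{324 + 390625}\right)^{3} = \left(5 + 625 \sqrt{390949}\right)^{3}$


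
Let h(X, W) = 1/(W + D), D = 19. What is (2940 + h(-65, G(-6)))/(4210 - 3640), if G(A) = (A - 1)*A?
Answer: 9439/1830 ≈ 5.1579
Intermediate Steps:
G(A) = A*(-1 + A) (G(A) = (-1 + A)*A = A*(-1 + A))
h(X, W) = 1/(19 + W) (h(X, W) = 1/(W + 19) = 1/(19 + W))
(2940 + h(-65, G(-6)))/(4210 - 3640) = (2940 + 1/(19 - 6*(-1 - 6)))/(4210 - 3640) = (2940 + 1/(19 - 6*(-7)))/570 = (2940 + 1/(19 + 42))*(1/570) = (2940 + 1/61)*(1/570) = (179341/61)*(1/570) = 9439/1830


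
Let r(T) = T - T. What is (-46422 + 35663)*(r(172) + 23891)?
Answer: -257043269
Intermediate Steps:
r(T) = 0
(-46422 + 35663)*(r(172) + 23891) = (-46422 + 35663)*(0 + 23891) = -10759*23891 = -257043269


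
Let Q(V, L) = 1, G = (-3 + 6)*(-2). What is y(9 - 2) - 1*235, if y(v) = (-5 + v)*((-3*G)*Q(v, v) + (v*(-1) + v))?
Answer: -199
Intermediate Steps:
G = -6 (G = 3*(-2) = -6)
y(v) = -90 + 18*v (y(v) = (-5 + v)*(-3*(-6)*1 + (v*(-1) + v)) = (-5 + v)*(18*1 + (-v + v)) = (-5 + v)*(18 + 0) = (-5 + v)*18 = -90 + 18*v)
y(9 - 2) - 1*235 = (-90 + 18*(9 - 2)) - 1*235 = (-90 + 18*7) - 235 = (-90 + 126) - 235 = 36 - 235 = -199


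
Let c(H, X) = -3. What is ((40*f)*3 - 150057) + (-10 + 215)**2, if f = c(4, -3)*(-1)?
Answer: -107672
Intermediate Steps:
f = 3 (f = -3*(-1) = 3)
((40*f)*3 - 150057) + (-10 + 215)**2 = ((40*3)*3 - 150057) + (-10 + 215)**2 = (120*3 - 150057) + 205**2 = (360 - 150057) + 42025 = -149697 + 42025 = -107672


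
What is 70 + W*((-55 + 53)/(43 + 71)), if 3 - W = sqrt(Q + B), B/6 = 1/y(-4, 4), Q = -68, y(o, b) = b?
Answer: 1329/19 + I*sqrt(266)/114 ≈ 69.947 + 0.14307*I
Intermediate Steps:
B = 3/2 (B = 6/4 = 6*(1/4) = 3/2 ≈ 1.5000)
W = 3 - I*sqrt(266)/2 (W = 3 - sqrt(-68 + 3/2) = 3 - sqrt(-133/2) = 3 - I*sqrt(266)/2 ≈ 3.0 - 8.1548*I)
70 + W*((-55 + 53)/(43 + 71)) = 70 + (3 - I*sqrt(266)/2)*((-55 + 53)/(43 + 71)) = 70 + (3 - I*sqrt(266)/2)*(-2/114) = 70 + (3 - I*sqrt(266)/2)*(-2*1/114) = 70 + (3 - I*sqrt(266)/2)*(-1/57) = 70 + (-1/19 + I*sqrt(266)/114) = 1329/19 + I*sqrt(266)/114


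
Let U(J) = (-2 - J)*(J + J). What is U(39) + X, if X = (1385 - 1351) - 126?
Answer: -3290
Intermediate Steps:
U(J) = 2*J*(-2 - J) (U(J) = (-2 - J)*(2*J) = 2*J*(-2 - J))
X = -92 (X = 34 - 126 = -92)
U(39) + X = -2*39*(2 + 39) - 92 = -2*39*41 - 92 = -3198 - 92 = -3290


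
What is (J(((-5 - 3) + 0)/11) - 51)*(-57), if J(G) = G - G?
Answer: 2907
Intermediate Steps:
J(G) = 0
(J(((-5 - 3) + 0)/11) - 51)*(-57) = (0 - 51)*(-57) = -51*(-57) = 2907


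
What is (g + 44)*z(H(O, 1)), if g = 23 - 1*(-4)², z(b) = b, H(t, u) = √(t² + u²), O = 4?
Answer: 51*√17 ≈ 210.28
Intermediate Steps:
g = 7 (g = 23 - 1*16 = 23 - 16 = 7)
(g + 44)*z(H(O, 1)) = (7 + 44)*√(4² + 1²) = 51*√(16 + 1) = 51*√17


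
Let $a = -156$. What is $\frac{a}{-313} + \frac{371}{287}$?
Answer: $\frac{22985}{12833} \approx 1.7911$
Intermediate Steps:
$\frac{a}{-313} + \frac{371}{287} = - \frac{156}{-313} + \frac{371}{287} = \left(-156\right) \left(- \frac{1}{313}\right) + 371 \cdot \frac{1}{287} = \frac{156}{313} + \frac{53}{41} = \frac{22985}{12833}$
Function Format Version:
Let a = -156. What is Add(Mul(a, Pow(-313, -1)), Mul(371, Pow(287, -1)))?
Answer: Rational(22985, 12833) ≈ 1.7911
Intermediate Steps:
Add(Mul(a, Pow(-313, -1)), Mul(371, Pow(287, -1))) = Add(Mul(-156, Pow(-313, -1)), Mul(371, Pow(287, -1))) = Add(Mul(-156, Rational(-1, 313)), Mul(371, Rational(1, 287))) = Add(Rational(156, 313), Rational(53, 41)) = Rational(22985, 12833)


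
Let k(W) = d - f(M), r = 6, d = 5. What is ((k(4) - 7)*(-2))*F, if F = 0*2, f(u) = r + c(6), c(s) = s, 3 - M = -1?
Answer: 0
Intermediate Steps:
M = 4 (M = 3 - 1*(-1) = 3 + 1 = 4)
f(u) = 12 (f(u) = 6 + 6 = 12)
k(W) = -7 (k(W) = 5 - 1*12 = 5 - 12 = -7)
F = 0
((k(4) - 7)*(-2))*F = ((-7 - 7)*(-2))*0 = -14*(-2)*0 = 28*0 = 0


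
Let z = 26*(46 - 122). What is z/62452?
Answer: -38/1201 ≈ -0.031640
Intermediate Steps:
z = -1976 (z = 26*(-76) = -1976)
z/62452 = -1976/62452 = -1976*1/62452 = -38/1201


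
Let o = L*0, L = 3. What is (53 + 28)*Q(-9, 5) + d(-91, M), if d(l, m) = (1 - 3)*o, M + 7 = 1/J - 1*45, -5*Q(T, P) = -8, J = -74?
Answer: 648/5 ≈ 129.60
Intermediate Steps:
Q(T, P) = 8/5 (Q(T, P) = -⅕*(-8) = 8/5)
o = 0 (o = 3*0 = 0)
M = -3849/74 (M = -7 + (1/(-74) - 1*45) = -7 + (-1/74 - 45) = -7 - 3331/74 = -3849/74 ≈ -52.013)
d(l, m) = 0 (d(l, m) = (1 - 3)*0 = -2*0 = 0)
(53 + 28)*Q(-9, 5) + d(-91, M) = (53 + 28)*(8/5) + 0 = 81*(8/5) + 0 = 648/5 + 0 = 648/5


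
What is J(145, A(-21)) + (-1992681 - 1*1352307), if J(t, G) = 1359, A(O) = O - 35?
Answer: -3343629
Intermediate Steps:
A(O) = -35 + O
J(145, A(-21)) + (-1992681 - 1*1352307) = 1359 + (-1992681 - 1*1352307) = 1359 + (-1992681 - 1352307) = 1359 - 3344988 = -3343629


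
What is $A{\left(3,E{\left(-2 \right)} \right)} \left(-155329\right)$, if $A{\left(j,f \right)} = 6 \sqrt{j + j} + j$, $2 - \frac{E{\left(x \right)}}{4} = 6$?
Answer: $-465987 - 931974 \sqrt{6} \approx -2.7488 \cdot 10^{6}$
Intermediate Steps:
$E{\left(x \right)} = -16$ ($E{\left(x \right)} = 8 - 24 = -16$)
$A{\left(j,f \right)} = j + 6 \sqrt{2} \sqrt{j}$ ($A{\left(j,f \right)} = 6 \sqrt{2 j} + j = 6 \sqrt{2} \sqrt{j} + j = j + 6 \sqrt{2} \sqrt{j}$)
$A{\left(3,E{\left(-2 \right)} \right)} \left(-155329\right) = \left(3 + 6 \sqrt{2} \sqrt{3}\right) \left(-155329\right) = \left(3 + 6 \sqrt{6}\right) \left(-155329\right) = -465987 - 931974 \sqrt{6}$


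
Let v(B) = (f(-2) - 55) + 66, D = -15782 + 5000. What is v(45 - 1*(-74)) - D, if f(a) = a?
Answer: 10791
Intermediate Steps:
D = -10782
v(B) = 9 (v(B) = (-2 - 55) + 66 = -57 + 66 = 9)
v(45 - 1*(-74)) - D = 9 - 1*(-10782) = 9 + 10782 = 10791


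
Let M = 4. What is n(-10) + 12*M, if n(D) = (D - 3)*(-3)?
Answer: 87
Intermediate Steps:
n(D) = 9 - 3*D (n(D) = (-3 + D)*(-3) = 9 - 3*D)
n(-10) + 12*M = (9 - 3*(-10)) + 12*4 = (9 + 30) + 48 = 39 + 48 = 87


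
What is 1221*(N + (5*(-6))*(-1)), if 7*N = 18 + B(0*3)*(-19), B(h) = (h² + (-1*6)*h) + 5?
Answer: 23199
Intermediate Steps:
B(h) = 5 + h² - 6*h (B(h) = (h² - 6*h) + 5 = 5 + h² - 6*h)
N = -11 (N = (18 + (5 + (0*3)² - 0*3)*(-19))/7 = (18 + (5 + 0² - 6*0)*(-19))/7 = (18 + (5 + 0 + 0)*(-19))/7 = (18 + 5*(-19))/7 = (18 - 95)/7 = (⅐)*(-77) = -11)
1221*(N + (5*(-6))*(-1)) = 1221*(-11 + (5*(-6))*(-1)) = 1221*(-11 - 30*(-1)) = 1221*(-11 + 30) = 1221*19 = 23199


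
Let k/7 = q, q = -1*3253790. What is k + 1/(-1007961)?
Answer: -22957853955331/1007961 ≈ -2.2777e+7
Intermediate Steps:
q = -3253790
k = -22776530 (k = 7*(-3253790) = -22776530)
k + 1/(-1007961) = -22776530 + 1/(-1007961) = -22776530 - 1/1007961 = -22957853955331/1007961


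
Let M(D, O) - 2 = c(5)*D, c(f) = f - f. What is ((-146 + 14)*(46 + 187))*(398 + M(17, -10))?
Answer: -12302400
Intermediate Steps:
c(f) = 0
M(D, O) = 2 (M(D, O) = 2 + 0*D = 2 + 0 = 2)
((-146 + 14)*(46 + 187))*(398 + M(17, -10)) = ((-146 + 14)*(46 + 187))*(398 + 2) = -132*233*400 = -30756*400 = -12302400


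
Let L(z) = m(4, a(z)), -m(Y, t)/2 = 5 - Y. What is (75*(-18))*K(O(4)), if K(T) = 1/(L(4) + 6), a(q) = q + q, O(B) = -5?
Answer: -675/2 ≈ -337.50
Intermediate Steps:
a(q) = 2*q
m(Y, t) = -10 + 2*Y (m(Y, t) = -2*(5 - Y) = -10 + 2*Y)
L(z) = -2 (L(z) = -10 + 2*4 = -10 + 8 = -2)
K(T) = ¼ (K(T) = 1/(-2 + 6) = 1/4 = ¼)
(75*(-18))*K(O(4)) = (75*(-18))*(¼) = -1350*¼ = -675/2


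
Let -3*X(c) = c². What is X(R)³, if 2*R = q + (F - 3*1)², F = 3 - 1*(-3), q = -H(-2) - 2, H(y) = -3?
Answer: -15625/27 ≈ -578.70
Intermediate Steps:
q = 1 (q = -1*(-3) - 2 = 3 - 2 = 1)
F = 6 (F = 3 + 3 = 6)
R = 5 (R = (1 + (6 - 3*1)²)/2 = (1 + (6 - 3)²)/2 = (1 + 3²)/2 = (1 + 9)/2 = (½)*10 = 5)
X(c) = -c²/3
X(R)³ = (-⅓*5²)³ = (-⅓*25)³ = (-25/3)³ = -15625/27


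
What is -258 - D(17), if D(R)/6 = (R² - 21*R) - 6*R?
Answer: 762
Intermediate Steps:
D(R) = -162*R + 6*R² (D(R) = 6*((R² - 21*R) - 6*R) = 6*(R² - 27*R) = -162*R + 6*R²)
-258 - D(17) = -258 - 6*17*(-27 + 17) = -258 - 6*17*(-10) = -258 - 1*(-1020) = -258 + 1020 = 762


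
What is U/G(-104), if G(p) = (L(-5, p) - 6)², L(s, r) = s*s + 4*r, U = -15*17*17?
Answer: -4335/157609 ≈ -0.027505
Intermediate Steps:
U = -4335 (U = -255*17 = -4335)
L(s, r) = s² + 4*r
G(p) = (19 + 4*p)² (G(p) = (((-5)² + 4*p) - 6)² = ((25 + 4*p) - 6)² = (19 + 4*p)²)
U/G(-104) = -4335/(19 + 4*(-104))² = -4335/(19 - 416)² = -4335/((-397)²) = -4335/157609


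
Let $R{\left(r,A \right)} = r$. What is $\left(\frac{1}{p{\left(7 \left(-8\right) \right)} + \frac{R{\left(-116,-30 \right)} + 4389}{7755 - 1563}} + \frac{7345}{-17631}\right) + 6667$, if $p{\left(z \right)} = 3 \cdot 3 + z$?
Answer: $\frac{33704182418380}{5055706881} \approx 6666.6$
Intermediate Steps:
$p{\left(z \right)} = 9 + z$
$\left(\frac{1}{p{\left(7 \left(-8\right) \right)} + \frac{R{\left(-116,-30 \right)} + 4389}{7755 - 1563}} + \frac{7345}{-17631}\right) + 6667 = \left(\frac{1}{\left(9 + 7 \left(-8\right)\right) + \frac{-116 + 4389}{7755 - 1563}} + \frac{7345}{-17631}\right) + 6667 = \left(\frac{1}{\left(9 - 56\right) + \frac{4273}{6192}} + 7345 \left(- \frac{1}{17631}\right)\right) + 6667 = \left(\frac{1}{-47 + 4273 \cdot \frac{1}{6192}} - \frac{7345}{17631}\right) + 6667 = \left(\frac{1}{-47 + \frac{4273}{6192}} - \frac{7345}{17631}\right) + 6667 = \left(\frac{1}{- \frac{286751}{6192}} - \frac{7345}{17631}\right) + 6667 = \left(- \frac{6192}{286751} - \frac{7345}{17631}\right) + 6667 = - \frac{2215357247}{5055706881} + 6667 = \frac{33704182418380}{5055706881}$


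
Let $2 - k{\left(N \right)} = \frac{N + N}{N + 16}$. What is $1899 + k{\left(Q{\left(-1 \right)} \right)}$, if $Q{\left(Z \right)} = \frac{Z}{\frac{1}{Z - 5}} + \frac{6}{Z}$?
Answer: $1901$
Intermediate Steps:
$Q{\left(Z \right)} = \frac{6}{Z} + Z \left(-5 + Z\right)$ ($Q{\left(Z \right)} = \frac{Z}{\frac{1}{-5 + Z}} + \frac{6}{Z} = Z \left(-5 + Z\right) + \frac{6}{Z} = \frac{6}{Z} + Z \left(-5 + Z\right)$)
$k{\left(N \right)} = 2 - \frac{2 N}{16 + N}$ ($k{\left(N \right)} = 2 - \frac{N + N}{N + 16} = 2 - \frac{2 N}{16 + N}$)
$1899 + k{\left(Q{\left(-1 \right)} \right)} = 1899 + \frac{32}{16 + \frac{6 + \left(-1\right)^{2} \left(-5 - 1\right)}{-1}} = 1899 + \frac{32}{16 - \left(6 + 1 \left(-6\right)\right)} = 1899 + \frac{32}{16 - \left(6 - 6\right)} = 1899 + \frac{32}{16 - 0} = 1899 + \frac{32}{16 + 0} = 1899 + \frac{32}{16} = 1899 + 32 \cdot \frac{1}{16} = 1899 + 2 = 1901$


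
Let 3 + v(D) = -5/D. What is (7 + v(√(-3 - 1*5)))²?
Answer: 103/8 + 10*I*√2 ≈ 12.875 + 14.142*I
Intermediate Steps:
v(D) = -3 - 5/D
(7 + v(√(-3 - 1*5)))² = (7 + (-3 - 5/√(-3 - 1*5)))² = (7 + (-3 - 5/√(-3 - 5)))² = (7 + (-3 - 5*(-I*√2/4)))² = (7 + (-3 - (-5)*I*√2/4))² = (7 + (-3 + 5*I*√2/4))² = (4 + 5*I*√2/4)²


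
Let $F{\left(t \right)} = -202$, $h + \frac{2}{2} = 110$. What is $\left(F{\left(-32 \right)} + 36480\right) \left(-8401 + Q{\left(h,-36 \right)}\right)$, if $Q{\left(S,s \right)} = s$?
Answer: $-306077486$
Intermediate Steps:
$h = 109$ ($h = -1 + 110 = 109$)
$\left(F{\left(-32 \right)} + 36480\right) \left(-8401 + Q{\left(h,-36 \right)}\right) = \left(-202 + 36480\right) \left(-8401 - 36\right) = 36278 \left(-8437\right) = -306077486$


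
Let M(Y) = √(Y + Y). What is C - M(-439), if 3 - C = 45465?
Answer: -45462 - I*√878 ≈ -45462.0 - 29.631*I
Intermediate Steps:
M(Y) = √2*√Y (M(Y) = √(2*Y) = √2*√Y)
C = -45462 (C = 3 - 1*45465 = 3 - 45465 = -45462)
C - M(-439) = -45462 - √2*√(-439) = -45462 - √2*I*√439 = -45462 - I*√878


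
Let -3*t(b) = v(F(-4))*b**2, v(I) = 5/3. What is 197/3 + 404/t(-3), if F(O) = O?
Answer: -227/15 ≈ -15.133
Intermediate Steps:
v(I) = 5/3 (v(I) = 5*(1/3) = 5/3)
t(b) = -5*b**2/9
197/3 + 404/t(-3) = 197/3 + 404/((-5/9*(-3)**2)) = 197*(1/3) + 404/((-5/9*9)) = 197/3 + 404/(-5) = 197/3 + 404*(-1/5) = 197/3 - 404/5 = -227/15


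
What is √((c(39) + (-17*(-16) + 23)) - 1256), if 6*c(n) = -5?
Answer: I*√34626/6 ≈ 31.013*I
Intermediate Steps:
c(n) = -⅚ (c(n) = (⅙)*(-5) = -⅚)
√((c(39) + (-17*(-16) + 23)) - 1256) = √((-⅚ + (-17*(-16) + 23)) - 1256) = √((-⅚ + (272 + 23)) - 1256) = √((-⅚ + 295) - 1256) = √(1765/6 - 1256) = √(-5771/6) = I*√34626/6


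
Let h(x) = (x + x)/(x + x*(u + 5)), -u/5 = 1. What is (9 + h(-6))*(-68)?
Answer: -748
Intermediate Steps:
u = -5 (u = -5*1 = -5)
h(x) = 2 (h(x) = (x + x)/(x + x*(-5 + 5)) = (2*x)/(x + x*0) = (2*x)/(x + 0) = (2*x)/x = 2)
(9 + h(-6))*(-68) = (9 + 2)*(-68) = 11*(-68) = -748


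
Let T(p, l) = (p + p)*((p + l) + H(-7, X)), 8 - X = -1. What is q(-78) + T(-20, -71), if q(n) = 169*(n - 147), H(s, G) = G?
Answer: -34745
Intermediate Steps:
X = 9 (X = 8 - 1*(-1) = 8 + 1 = 9)
q(n) = -24843 + 169*n (q(n) = 169*(-147 + n) = -24843 + 169*n)
T(p, l) = 2*p*(9 + l + p) (T(p, l) = (p + p)*((p + l) + 9) = (2*p)*((l + p) + 9) = (2*p)*(9 + l + p) = 2*p*(9 + l + p))
q(-78) + T(-20, -71) = (-24843 + 169*(-78)) + 2*(-20)*(9 - 71 - 20) = (-24843 - 13182) + 2*(-20)*(-82) = -38025 + 3280 = -34745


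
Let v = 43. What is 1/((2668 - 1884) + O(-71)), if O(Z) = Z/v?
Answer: 43/33641 ≈ 0.0012782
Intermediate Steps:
O(Z) = Z/43
1/((2668 - 1884) + O(-71)) = 1/((2668 - 1884) + (1/43)*(-71)) = 1/(784 - 71/43) = 1/(33641/43) = 43/33641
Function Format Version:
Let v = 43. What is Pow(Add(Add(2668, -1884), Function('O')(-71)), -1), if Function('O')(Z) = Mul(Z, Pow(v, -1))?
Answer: Rational(43, 33641) ≈ 0.0012782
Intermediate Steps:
Function('O')(Z) = Mul(Rational(1, 43), Z) (Function('O')(Z) = Mul(Z, Pow(43, -1)) = Mul(Z, Rational(1, 43)) = Mul(Rational(1, 43), Z))
Pow(Add(Add(2668, -1884), Function('O')(-71)), -1) = Pow(Add(Add(2668, -1884), Mul(Rational(1, 43), -71)), -1) = Pow(Add(784, Rational(-71, 43)), -1) = Pow(Rational(33641, 43), -1) = Rational(43, 33641)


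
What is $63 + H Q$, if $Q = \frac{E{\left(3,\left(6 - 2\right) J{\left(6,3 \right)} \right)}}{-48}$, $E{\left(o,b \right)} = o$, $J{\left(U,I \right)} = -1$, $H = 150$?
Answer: $\frac{429}{8} \approx 53.625$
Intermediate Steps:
$Q = - \frac{1}{16}$ ($Q = \frac{3}{-48} = 3 \left(- \frac{1}{48}\right) = - \frac{1}{16} \approx -0.0625$)
$63 + H Q = 63 + 150 \left(- \frac{1}{16}\right) = 63 - \frac{75}{8} = \frac{429}{8}$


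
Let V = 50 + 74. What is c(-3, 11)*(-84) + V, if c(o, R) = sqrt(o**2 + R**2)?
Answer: 124 - 84*sqrt(130) ≈ -833.75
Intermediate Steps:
c(o, R) = sqrt(R**2 + o**2)
V = 124
c(-3, 11)*(-84) + V = sqrt(11**2 + (-3)**2)*(-84) + 124 = sqrt(121 + 9)*(-84) + 124 = sqrt(130)*(-84) + 124 = -84*sqrt(130) + 124 = 124 - 84*sqrt(130)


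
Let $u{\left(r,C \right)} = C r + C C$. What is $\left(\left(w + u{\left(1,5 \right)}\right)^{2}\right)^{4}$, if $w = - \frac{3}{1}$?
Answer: $282429536481$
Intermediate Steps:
$u{\left(r,C \right)} = C^{2} + C r$ ($u{\left(r,C \right)} = C r + C^{2} = C^{2} + C r$)
$w = -3$ ($w = \left(-3\right) 1 = -3$)
$\left(\left(w + u{\left(1,5 \right)}\right)^{2}\right)^{4} = \left(\left(-3 + 5 \left(5 + 1\right)\right)^{2}\right)^{4} = \left(\left(-3 + 5 \cdot 6\right)^{2}\right)^{4} = \left(\left(-3 + 30\right)^{2}\right)^{4} = \left(27^{2}\right)^{4} = 729^{4} = 282429536481$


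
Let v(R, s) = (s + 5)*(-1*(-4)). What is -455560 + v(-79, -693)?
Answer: -458312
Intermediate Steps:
v(R, s) = 20 + 4*s (v(R, s) = (5 + s)*4 = 20 + 4*s)
-455560 + v(-79, -693) = -455560 + (20 + 4*(-693)) = -455560 + (20 - 2772) = -455560 - 2752 = -458312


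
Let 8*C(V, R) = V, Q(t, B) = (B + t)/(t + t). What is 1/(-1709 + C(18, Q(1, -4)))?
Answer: -4/6827 ≈ -0.00058591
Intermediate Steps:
Q(t, B) = (B + t)/(2*t) (Q(t, B) = (B + t)/((2*t)) = (B + t)*(1/(2*t)) = (B + t)/(2*t))
C(V, R) = V/8
1/(-1709 + C(18, Q(1, -4))) = 1/(-1709 + (1/8)*18) = 1/(-1709 + 9/4) = 1/(-6827/4) = -4/6827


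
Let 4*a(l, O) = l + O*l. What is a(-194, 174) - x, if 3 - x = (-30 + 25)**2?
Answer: -16931/2 ≈ -8465.5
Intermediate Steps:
x = -22 (x = 3 - (-30 + 25)**2 = 3 - 1*(-5)**2 = 3 - 1*25 = 3 - 25 = -22)
a(l, O) = l/4 + O*l/4 (a(l, O) = (l + O*l)/4 = l/4 + O*l/4)
a(-194, 174) - x = (1/4)*(-194)*(1 + 174) - 1*(-22) = (1/4)*(-194)*175 + 22 = -16975/2 + 22 = -16931/2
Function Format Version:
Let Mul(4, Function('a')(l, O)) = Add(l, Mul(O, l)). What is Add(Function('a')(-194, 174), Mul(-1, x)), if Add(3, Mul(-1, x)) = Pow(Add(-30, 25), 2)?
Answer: Rational(-16931, 2) ≈ -8465.5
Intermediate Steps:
x = -22 (x = Add(3, Mul(-1, Pow(Add(-30, 25), 2))) = Add(3, Mul(-1, Pow(-5, 2))) = Add(3, Mul(-1, 25)) = Add(3, -25) = -22)
Function('a')(l, O) = Add(Mul(Rational(1, 4), l), Mul(Rational(1, 4), O, l)) (Function('a')(l, O) = Mul(Rational(1, 4), Add(l, Mul(O, l))) = Add(Mul(Rational(1, 4), l), Mul(Rational(1, 4), O, l)))
Add(Function('a')(-194, 174), Mul(-1, x)) = Add(Mul(Rational(1, 4), -194, Add(1, 174)), Mul(-1, -22)) = Add(Mul(Rational(1, 4), -194, 175), 22) = Add(Rational(-16975, 2), 22) = Rational(-16931, 2)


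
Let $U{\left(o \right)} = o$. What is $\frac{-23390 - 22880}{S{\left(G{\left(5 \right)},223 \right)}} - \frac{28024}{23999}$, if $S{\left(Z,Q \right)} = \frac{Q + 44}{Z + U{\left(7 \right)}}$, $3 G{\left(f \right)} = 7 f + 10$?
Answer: $- \frac{24437024468}{6407733} \approx -3813.7$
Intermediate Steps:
$G{\left(f \right)} = \frac{10}{3} + \frac{7 f}{3}$ ($G{\left(f \right)} = \frac{7 f + 10}{3} = \frac{10 + 7 f}{3} = \frac{10}{3} + \frac{7 f}{3}$)
$S{\left(Z,Q \right)} = \frac{44 + Q}{7 + Z}$ ($S{\left(Z,Q \right)} = \frac{Q + 44}{Z + 7} = \frac{44 + Q}{7 + Z}$)
$\frac{-23390 - 22880}{S{\left(G{\left(5 \right)},223 \right)}} - \frac{28024}{23999} = \frac{-23390 - 22880}{\frac{1}{7 + \left(\frac{10}{3} + \frac{7}{3} \cdot 5\right)} \left(44 + 223\right)} - \frac{28024}{23999} = \frac{-23390 - 22880}{\frac{1}{7 + \left(\frac{10}{3} + \frac{35}{3}\right)} 267} - \frac{28024}{23999} = \frac{-23390 - 22880}{\frac{1}{7 + 15} \cdot 267} - \frac{28024}{23999} = - \frac{46270}{\frac{1}{22} \cdot 267} - \frac{28024}{23999} = - \frac{46270}{\frac{267}{22}} - \frac{28024}{23999} = \left(-46270\right) \frac{22}{267} - \frac{28024}{23999} = - \frac{1017940}{267} - \frac{28024}{23999} = - \frac{24437024468}{6407733}$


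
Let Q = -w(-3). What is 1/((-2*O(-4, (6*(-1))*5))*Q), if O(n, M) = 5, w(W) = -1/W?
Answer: 3/10 ≈ 0.30000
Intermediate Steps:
Q = -1/3 (Q = -(-1)/(-3) = -(-1)*(-1)/3 = -1*1/3 = -1/3 ≈ -0.33333)
1/((-2*O(-4, (6*(-1))*5))*Q) = 1/(-2*5*(-1/3)) = 1/(-10*(-1/3)) = 1/(10/3) = 3/10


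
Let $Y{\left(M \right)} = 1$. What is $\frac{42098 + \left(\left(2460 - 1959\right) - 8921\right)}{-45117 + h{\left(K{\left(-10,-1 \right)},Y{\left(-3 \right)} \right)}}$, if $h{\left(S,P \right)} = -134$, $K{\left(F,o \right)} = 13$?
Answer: $- \frac{33678}{45251} \approx -0.74425$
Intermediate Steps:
$\frac{42098 + \left(\left(2460 - 1959\right) - 8921\right)}{-45117 + h{\left(K{\left(-10,-1 \right)},Y{\left(-3 \right)} \right)}} = \frac{42098 + \left(\left(2460 - 1959\right) - 8921\right)}{-45117 - 134} = \frac{42098 + \left(501 - 8921\right)}{-45251} = \left(42098 - 8420\right) \left(- \frac{1}{45251}\right) = 33678 \left(- \frac{1}{45251}\right) = - \frac{33678}{45251}$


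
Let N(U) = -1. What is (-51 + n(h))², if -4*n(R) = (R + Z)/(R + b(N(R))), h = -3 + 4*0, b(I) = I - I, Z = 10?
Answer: 366025/144 ≈ 2541.8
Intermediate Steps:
b(I) = 0
h = -3 (h = -3 + 0 = -3)
n(R) = -(10 + R)/(4*R) (n(R) = -(R + 10)/(4*(R + 0)) = -(10 + R)/(4*R))
(-51 + n(h))² = (-51 + (¼)*(-10 - 1*(-3))/(-3))² = (-51 + (¼)*(-⅓)*(-10 + 3))² = (-51 + (¼)*(-⅓)*(-7))² = (-51 + 7/12)² = (-605/12)² = 366025/144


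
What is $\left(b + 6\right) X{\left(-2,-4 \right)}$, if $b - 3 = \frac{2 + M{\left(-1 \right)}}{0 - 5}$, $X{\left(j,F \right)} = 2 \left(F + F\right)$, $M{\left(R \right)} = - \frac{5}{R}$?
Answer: $- \frac{608}{5} \approx -121.6$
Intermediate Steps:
$X{\left(j,F \right)} = 4 F$ ($X{\left(j,F \right)} = 2 \cdot 2 F = 4 F$)
$b = \frac{8}{5}$ ($b = 3 + \frac{2 - \frac{5}{-1}}{0 - 5} = 3 + \frac{2 - -5}{-5} = 3 + \left(2 + 5\right) \left(- \frac{1}{5}\right) = 3 + 7 \left(- \frac{1}{5}\right) = 3 - \frac{7}{5} = \frac{8}{5} \approx 1.6$)
$\left(b + 6\right) X{\left(-2,-4 \right)} = \left(\frac{8}{5} + 6\right) 4 \left(-4\right) = \frac{38}{5} \left(-16\right) = - \frac{608}{5}$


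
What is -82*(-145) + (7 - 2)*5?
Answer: 11915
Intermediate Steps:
-82*(-145) + (7 - 2)*5 = 11890 + 5*5 = 11890 + 25 = 11915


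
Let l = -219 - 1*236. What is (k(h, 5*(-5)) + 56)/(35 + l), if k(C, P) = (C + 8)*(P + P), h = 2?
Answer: 37/35 ≈ 1.0571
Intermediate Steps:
l = -455 (l = -219 - 236 = -455)
k(C, P) = 2*P*(8 + C) (k(C, P) = (8 + C)*(2*P) = 2*P*(8 + C))
(k(h, 5*(-5)) + 56)/(35 + l) = (2*(5*(-5))*(8 + 2) + 56)/(35 - 455) = (2*(-25)*10 + 56)/(-420) = (-500 + 56)*(-1/420) = -444*(-1/420) = 37/35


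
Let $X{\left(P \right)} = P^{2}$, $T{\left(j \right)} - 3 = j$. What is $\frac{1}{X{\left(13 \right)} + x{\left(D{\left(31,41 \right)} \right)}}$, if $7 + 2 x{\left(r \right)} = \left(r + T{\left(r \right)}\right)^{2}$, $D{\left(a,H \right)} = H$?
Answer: $\frac{1}{3778} \approx 0.00026469$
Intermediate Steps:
$T{\left(j \right)} = 3 + j$
$x{\left(r \right)} = - \frac{7}{2} + \frac{\left(3 + 2 r\right)^{2}}{2}$ ($x{\left(r \right)} = - \frac{7}{2} + \frac{\left(r + \left(3 + r\right)\right)^{2}}{2} = - \frac{7}{2} + \frac{\left(3 + 2 r\right)^{2}}{2}$)
$\frac{1}{X{\left(13 \right)} + x{\left(D{\left(31,41 \right)} \right)}} = \frac{1}{13^{2} - \left(\frac{7}{2} - \frac{\left(3 + 2 \cdot 41\right)^{2}}{2}\right)} = \frac{1}{169 - \left(\frac{7}{2} - \frac{\left(3 + 82\right)^{2}}{2}\right)} = \frac{1}{169 - \left(\frac{7}{2} - \frac{85^{2}}{2}\right)} = \frac{1}{169 + \left(- \frac{7}{2} + \frac{1}{2} \cdot 7225\right)} = \frac{1}{169 + \left(- \frac{7}{2} + \frac{7225}{2}\right)} = \frac{1}{169 + 3609} = \frac{1}{3778}$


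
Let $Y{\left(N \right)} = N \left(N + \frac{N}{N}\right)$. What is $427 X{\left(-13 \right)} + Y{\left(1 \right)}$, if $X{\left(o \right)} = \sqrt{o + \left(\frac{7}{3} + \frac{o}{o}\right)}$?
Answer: $2 + \frac{427 i \sqrt{87}}{3} \approx 2.0 + 1327.6 i$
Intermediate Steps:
$X{\left(o \right)} = \sqrt{\frac{10}{3} + o}$ ($X{\left(o \right)} = \sqrt{o + \left(7 \cdot \frac{1}{3} + 1\right)} = \sqrt{o + \left(\frac{7}{3} + 1\right)} = \sqrt{o + \frac{10}{3}} = \sqrt{\frac{10}{3} + o}$)
$Y{\left(N \right)} = N \left(1 + N\right)$ ($Y{\left(N \right)} = N \left(N + 1\right) = N \left(1 + N\right)$)
$427 X{\left(-13 \right)} + Y{\left(1 \right)} = 427 \frac{\sqrt{30 + 9 \left(-13\right)}}{3} + 1 \left(1 + 1\right) = 427 \frac{\sqrt{30 - 117}}{3} + 1 \cdot 2 = 427 \frac{\sqrt{-87}}{3} + 2 = 427 \frac{i \sqrt{87}}{3} + 2 = \frac{427 i \sqrt{87}}{3} + 2 = 2 + \frac{427 i \sqrt{87}}{3}$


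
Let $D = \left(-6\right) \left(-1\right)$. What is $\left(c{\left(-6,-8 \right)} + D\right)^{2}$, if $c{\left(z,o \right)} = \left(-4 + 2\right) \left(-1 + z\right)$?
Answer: $400$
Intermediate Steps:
$D = 6$
$c{\left(z,o \right)} = 2 - 2 z$ ($c{\left(z,o \right)} = - 2 \left(-1 + z\right) = 2 - 2 z$)
$\left(c{\left(-6,-8 \right)} + D\right)^{2} = \left(\left(2 - -12\right) + 6\right)^{2} = \left(\left(2 + 12\right) + 6\right)^{2} = \left(14 + 6\right)^{2} = 20^{2} = 400$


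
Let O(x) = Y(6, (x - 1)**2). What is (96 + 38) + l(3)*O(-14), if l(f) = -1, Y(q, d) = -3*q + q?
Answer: 146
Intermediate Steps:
Y(q, d) = -2*q
O(x) = -12 (O(x) = -2*6 = -12)
(96 + 38) + l(3)*O(-14) = (96 + 38) - 1*(-12) = 134 + 12 = 146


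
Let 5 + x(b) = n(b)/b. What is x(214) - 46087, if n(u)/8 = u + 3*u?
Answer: -46060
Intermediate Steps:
n(u) = 32*u (n(u) = 8*(u + 3*u) = 8*(4*u) = 32*u)
x(b) = 27 (x(b) = -5 + (32*b)/b = -5 + 32 = 27)
x(214) - 46087 = 27 - 46087 = -46060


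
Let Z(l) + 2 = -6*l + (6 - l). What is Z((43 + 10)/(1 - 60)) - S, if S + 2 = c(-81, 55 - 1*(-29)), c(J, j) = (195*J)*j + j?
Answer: 78275789/59 ≈ 1.3267e+6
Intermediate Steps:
c(J, j) = j + 195*J*j (c(J, j) = 195*J*j + j = j + 195*J*j)
S = -1326698 (S = -2 + (55 - 1*(-29))*(1 + 195*(-81)) = -2 + (55 + 29)*(1 - 15795) = -2 + 84*(-15794) = -2 - 1326696 = -1326698)
Z(l) = 4 - 7*l (Z(l) = -2 + (-6*l + (6 - l)) = -2 + (6 - 7*l) = 4 - 7*l)
Z((43 + 10)/(1 - 60)) - S = (4 - 7*(43 + 10)/(1 - 60)) - 1*(-1326698) = (4 - 371/(-59)) + 1326698 = (4 - 371*(-1)/59) + 1326698 = (4 - 7*(-53/59)) + 1326698 = (4 + 371/59) + 1326698 = 607/59 + 1326698 = 78275789/59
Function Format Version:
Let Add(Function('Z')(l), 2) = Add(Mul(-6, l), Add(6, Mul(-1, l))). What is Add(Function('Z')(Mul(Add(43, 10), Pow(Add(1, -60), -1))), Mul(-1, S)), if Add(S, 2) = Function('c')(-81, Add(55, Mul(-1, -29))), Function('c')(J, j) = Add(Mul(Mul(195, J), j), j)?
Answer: Rational(78275789, 59) ≈ 1.3267e+6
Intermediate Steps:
Function('c')(J, j) = Add(j, Mul(195, J, j)) (Function('c')(J, j) = Add(Mul(195, J, j), j) = Add(j, Mul(195, J, j)))
S = -1326698 (S = Add(-2, Mul(Add(55, Mul(-1, -29)), Add(1, Mul(195, -81)))) = Add(-2, Mul(Add(55, 29), Add(1, -15795))) = Add(-2, Mul(84, -15794)) = Add(-2, -1326696) = -1326698)
Function('Z')(l) = Add(4, Mul(-7, l)) (Function('Z')(l) = Add(-2, Add(Mul(-6, l), Add(6, Mul(-1, l)))) = Add(-2, Add(6, Mul(-7, l))) = Add(4, Mul(-7, l)))
Add(Function('Z')(Mul(Add(43, 10), Pow(Add(1, -60), -1))), Mul(-1, S)) = Add(Add(4, Mul(-7, Mul(Add(43, 10), Pow(Add(1, -60), -1)))), Mul(-1, -1326698)) = Add(Add(4, Mul(-7, Mul(53, Pow(-59, -1)))), 1326698) = Add(Add(4, Mul(-7, Mul(53, Rational(-1, 59)))), 1326698) = Add(Add(4, Mul(-7, Rational(-53, 59))), 1326698) = Add(Add(4, Rational(371, 59)), 1326698) = Add(Rational(607, 59), 1326698) = Rational(78275789, 59)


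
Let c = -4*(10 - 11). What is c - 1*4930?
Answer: -4926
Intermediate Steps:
c = 4 (c = -4*(-1) = 4)
c - 1*4930 = 4 - 1*4930 = 4 - 4930 = -4926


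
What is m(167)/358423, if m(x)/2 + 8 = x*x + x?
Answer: 56096/358423 ≈ 0.15651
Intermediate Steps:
m(x) = -16 + 2*x + 2*x² (m(x) = -16 + 2*(x*x + x) = -16 + 2*(x² + x) = -16 + 2*(x + x²) = -16 + (2*x + 2*x²) = -16 + 2*x + 2*x²)
m(167)/358423 = (-16 + 2*167 + 2*167²)/358423 = (-16 + 334 + 2*27889)*(1/358423) = (-16 + 334 + 55778)*(1/358423) = 56096*(1/358423) = 56096/358423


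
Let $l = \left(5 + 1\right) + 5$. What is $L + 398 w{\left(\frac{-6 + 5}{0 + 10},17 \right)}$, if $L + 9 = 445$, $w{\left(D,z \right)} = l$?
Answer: $4814$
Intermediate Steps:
$l = 11$ ($l = 6 + 5 = 11$)
$w{\left(D,z \right)} = 11$
$L = 436$ ($L = -9 + 445 = 436$)
$L + 398 w{\left(\frac{-6 + 5}{0 + 10},17 \right)} = 436 + 398 \cdot 11 = 436 + 4378 = 4814$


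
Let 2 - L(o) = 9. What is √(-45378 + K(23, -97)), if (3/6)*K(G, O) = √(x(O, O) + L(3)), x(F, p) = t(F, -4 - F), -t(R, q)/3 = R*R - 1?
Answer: √(-45378 + 2*I*√28231) ≈ 0.7887 + 213.02*I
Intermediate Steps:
L(o) = -7 (L(o) = 2 - 1*9 = 2 - 9 = -7)
t(R, q) = 3 - 3*R² (t(R, q) = -3*(R*R - 1) = -3*(R² - 1) = -3*(-1 + R²) = 3 - 3*R²)
x(F, p) = 3 - 3*F²
K(G, O) = 2*√(-4 - 3*O²) (K(G, O) = 2*√((3 - 3*O²) - 7) = 2*√(-4 - 3*O²))
√(-45378 + K(23, -97)) = √(-45378 + 2*√(-4 - 3*(-97)²)) = √(-45378 + 2*√(-4 - 3*9409)) = √(-45378 + 2*√(-4 - 28227)) = √(-45378 + 2*√(-28231)) = √(-45378 + 2*(I*√28231)) = √(-45378 + 2*I*√28231)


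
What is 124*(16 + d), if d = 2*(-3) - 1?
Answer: 1116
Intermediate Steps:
d = -7 (d = -6 - 1 = -7)
124*(16 + d) = 124*(16 - 7) = 124*9 = 1116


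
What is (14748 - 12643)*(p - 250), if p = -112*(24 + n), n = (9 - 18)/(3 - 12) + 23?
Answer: -11842730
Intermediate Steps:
n = 24 (n = -9/(-9) + 23 = -9*(-⅑) + 23 = 1 + 23 = 24)
p = -5376 (p = -112*(24 + 24) = -112*48 = -5376)
(14748 - 12643)*(p - 250) = (14748 - 12643)*(-5376 - 250) = 2105*(-5626) = -11842730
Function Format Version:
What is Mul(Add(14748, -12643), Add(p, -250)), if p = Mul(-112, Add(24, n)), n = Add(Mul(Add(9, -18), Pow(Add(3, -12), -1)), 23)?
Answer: -11842730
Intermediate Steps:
n = 24 (n = Add(Mul(-9, Pow(-9, -1)), 23) = Add(Mul(-9, Rational(-1, 9)), 23) = Add(1, 23) = 24)
p = -5376 (p = Mul(-112, Add(24, 24)) = Mul(-112, 48) = -5376)
Mul(Add(14748, -12643), Add(p, -250)) = Mul(Add(14748, -12643), Add(-5376, -250)) = Mul(2105, -5626) = -11842730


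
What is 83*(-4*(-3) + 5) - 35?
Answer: 1376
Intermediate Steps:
83*(-4*(-3) + 5) - 35 = 83*(12 + 5) - 35 = 83*17 - 35 = 1411 - 35 = 1376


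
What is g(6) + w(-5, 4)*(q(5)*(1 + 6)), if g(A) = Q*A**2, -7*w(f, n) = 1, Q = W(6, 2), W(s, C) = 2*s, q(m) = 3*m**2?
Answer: 357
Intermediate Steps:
Q = 12 (Q = 2*6 = 12)
w(f, n) = -1/7 (w(f, n) = -1/7*1 = -1/7)
g(A) = 12*A**2
g(6) + w(-5, 4)*(q(5)*(1 + 6)) = 12*6**2 - 3*5**2*(1 + 6)/7 = 12*36 - 3*25*7/7 = 432 - 75*7/7 = 432 - 1/7*525 = 432 - 75 = 357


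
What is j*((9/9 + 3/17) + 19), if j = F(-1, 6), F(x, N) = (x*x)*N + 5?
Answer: 3773/17 ≈ 221.94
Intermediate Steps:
F(x, N) = 5 + N*x² (F(x, N) = x²*N + 5 = N*x² + 5 = 5 + N*x²)
j = 11 (j = 5 + 6*(-1)² = 5 + 6*1 = 5 + 6 = 11)
j*((9/9 + 3/17) + 19) = 11*((9/9 + 3/17) + 19) = 11*((9*(⅑) + 3*(1/17)) + 19) = 11*((1 + 3/17) + 19) = 11*(20/17 + 19) = 11*(343/17) = 3773/17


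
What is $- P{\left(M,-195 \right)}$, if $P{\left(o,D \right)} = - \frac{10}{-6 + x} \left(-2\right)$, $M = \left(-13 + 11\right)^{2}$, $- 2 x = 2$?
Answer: $\frac{20}{7} \approx 2.8571$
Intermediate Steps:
$x = -1$ ($x = \left(- \frac{1}{2}\right) 2 = -1$)
$M = 4$ ($M = \left(-2\right)^{2} = 4$)
$P{\left(o,D \right)} = - \frac{20}{7}$ ($P{\left(o,D \right)} = - \frac{10}{-6 - 1} \left(-2\right) = - \frac{10}{-7} \left(-2\right) = \left(-10\right) \left(- \frac{1}{7}\right) \left(-2\right) = \frac{10}{7} \left(-2\right) = - \frac{20}{7}$)
$- P{\left(M,-195 \right)} = \left(-1\right) \left(- \frac{20}{7}\right) = \frac{20}{7}$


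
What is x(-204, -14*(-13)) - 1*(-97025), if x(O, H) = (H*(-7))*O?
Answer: 356921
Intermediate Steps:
x(O, H) = -7*H*O (x(O, H) = (-7*H)*O = -7*H*O)
x(-204, -14*(-13)) - 1*(-97025) = -7*(-14*(-13))*(-204) - 1*(-97025) = -7*182*(-204) + 97025 = 259896 + 97025 = 356921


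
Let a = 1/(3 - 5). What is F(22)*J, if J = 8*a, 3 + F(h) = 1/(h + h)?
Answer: 131/11 ≈ 11.909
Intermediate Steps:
a = -½ (a = 1/(-2) = -½ ≈ -0.50000)
F(h) = -3 + 1/(2*h) (F(h) = -3 + 1/(h + h) = -3 + 1/(2*h))
J = -4 (J = 8*(-½) = -4)
F(22)*J = (-3 + (½)/22)*(-4) = (-3 + (½)*(1/22))*(-4) = (-3 + 1/44)*(-4) = -131/44*(-4) = 131/11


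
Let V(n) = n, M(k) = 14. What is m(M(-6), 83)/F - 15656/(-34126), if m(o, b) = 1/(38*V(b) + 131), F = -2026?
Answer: 52098532417/113561260830 ≈ 0.45877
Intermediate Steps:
m(o, b) = 1/(131 + 38*b) (m(o, b) = 1/(38*b + 131) = 1/(131 + 38*b))
m(M(-6), 83)/F - 15656/(-34126) = 1/((131 + 38*83)*(-2026)) - 15656/(-34126) = -1/2026/(131 + 3154) - 15656*(-1/34126) = -1/2026/3285 + 7828/17063 = (1/3285)*(-1/2026) + 7828/17063 = -1/6655410 + 7828/17063 = 52098532417/113561260830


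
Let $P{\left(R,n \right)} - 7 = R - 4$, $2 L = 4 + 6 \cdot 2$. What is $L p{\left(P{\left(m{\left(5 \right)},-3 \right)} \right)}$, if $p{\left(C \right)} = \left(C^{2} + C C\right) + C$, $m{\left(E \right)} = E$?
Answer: $1088$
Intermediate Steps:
$L = 8$ ($L = \frac{4 + 6 \cdot 2}{2} = \frac{4 + 12}{2} = \frac{1}{2} \cdot 16 = 8$)
$P{\left(R,n \right)} = 3 + R$ ($P{\left(R,n \right)} = 7 + \left(R - 4\right) = 7 + \left(-4 + R\right) = 3 + R$)
$p{\left(C \right)} = C + 2 C^{2}$ ($p{\left(C \right)} = \left(C^{2} + C^{2}\right) + C = 2 C^{2} + C = C + 2 C^{2}$)
$L p{\left(P{\left(m{\left(5 \right)},-3 \right)} \right)} = 8 \left(3 + 5\right) \left(1 + 2 \left(3 + 5\right)\right) = 8 \cdot 8 \left(1 + 2 \cdot 8\right) = 8 \cdot 8 \left(1 + 16\right) = 8 \cdot 8 \cdot 17 = 8 \cdot 136 = 1088$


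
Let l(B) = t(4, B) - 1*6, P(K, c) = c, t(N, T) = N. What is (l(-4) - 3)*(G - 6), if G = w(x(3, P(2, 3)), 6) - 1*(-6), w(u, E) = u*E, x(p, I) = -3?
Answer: 90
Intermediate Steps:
w(u, E) = E*u
l(B) = -2 (l(B) = 4 - 1*6 = 4 - 6 = -2)
G = -12 (G = 6*(-3) - 1*(-6) = -18 + 6 = -12)
(l(-4) - 3)*(G - 6) = (-2 - 3)*(-12 - 6) = -5*(-18) = 90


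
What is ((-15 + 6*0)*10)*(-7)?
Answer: 1050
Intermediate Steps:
((-15 + 6*0)*10)*(-7) = ((-15 + 0)*10)*(-7) = -15*10*(-7) = -150*(-7) = 1050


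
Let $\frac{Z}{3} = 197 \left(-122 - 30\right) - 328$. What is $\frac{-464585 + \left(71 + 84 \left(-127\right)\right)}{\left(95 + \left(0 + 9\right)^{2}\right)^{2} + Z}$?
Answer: $\frac{237591}{29920} \approx 7.9409$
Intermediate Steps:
$Z = -90816$ ($Z = 3 \left(197 \left(-122 - 30\right) - 328\right) = 3 \left(197 \left(-152\right) - 328\right) = 3 \left(-29944 - 328\right) = 3 \left(-30272\right) = -90816$)
$\frac{-464585 + \left(71 + 84 \left(-127\right)\right)}{\left(95 + \left(0 + 9\right)^{2}\right)^{2} + Z} = \frac{-464585 + \left(71 + 84 \left(-127\right)\right)}{\left(95 + \left(0 + 9\right)^{2}\right)^{2} - 90816} = \frac{-464585 + \left(71 - 10668\right)}{\left(95 + 9^{2}\right)^{2} - 90816} = \frac{-464585 - 10597}{\left(95 + 81\right)^{2} - 90816} = - \frac{475182}{176^{2} - 90816} = - \frac{475182}{30976 - 90816} = - \frac{475182}{-59840} = \left(-475182\right) \left(- \frac{1}{59840}\right) = \frac{237591}{29920}$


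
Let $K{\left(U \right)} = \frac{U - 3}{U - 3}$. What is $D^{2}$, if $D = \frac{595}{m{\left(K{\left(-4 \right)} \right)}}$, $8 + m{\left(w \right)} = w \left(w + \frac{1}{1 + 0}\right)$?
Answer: $\frac{354025}{36} \approx 9834.0$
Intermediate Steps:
$K{\left(U \right)} = 1$ ($K{\left(U \right)} = \frac{-3 + U}{-3 + U} = 1$)
$m{\left(w \right)} = -8 + w \left(1 + w\right)$ ($m{\left(w \right)} = -8 + w \left(w + \frac{1}{1 + 0}\right) = -8 + w \left(w + 1^{-1}\right) = -8 + w \left(w + 1\right) = -8 + w \left(1 + w\right)$)
$D = - \frac{595}{6}$ ($D = \frac{595}{-8 + 1 + 1^{2}} = \frac{595}{-8 + 1 + 1} = \frac{595}{-6} = 595 \left(- \frac{1}{6}\right) = - \frac{595}{6} \approx -99.167$)
$D^{2} = \left(- \frac{595}{6}\right)^{2} = \frac{354025}{36}$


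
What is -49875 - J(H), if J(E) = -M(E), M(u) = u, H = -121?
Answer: -49996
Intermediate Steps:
J(E) = -E
-49875 - J(H) = -49875 - (-1)*(-121) = -49875 - 1*121 = -49875 - 121 = -49996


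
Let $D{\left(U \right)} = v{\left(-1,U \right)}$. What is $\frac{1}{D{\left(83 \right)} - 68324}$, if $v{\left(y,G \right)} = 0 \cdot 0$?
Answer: $- \frac{1}{68324} \approx -1.4636 \cdot 10^{-5}$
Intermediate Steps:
$v{\left(y,G \right)} = 0$
$D{\left(U \right)} = 0$
$\frac{1}{D{\left(83 \right)} - 68324} = \frac{1}{0 - 68324} = \frac{1}{-68324} = - \frac{1}{68324}$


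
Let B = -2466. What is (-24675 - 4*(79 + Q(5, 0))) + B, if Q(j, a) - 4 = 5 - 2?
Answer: -27485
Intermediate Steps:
Q(j, a) = 7 (Q(j, a) = 4 + (5 - 2) = 4 + 3 = 7)
(-24675 - 4*(79 + Q(5, 0))) + B = (-24675 - 4*(79 + 7)) - 2466 = (-24675 - 4*86) - 2466 = (-24675 - 344) - 2466 = -25019 - 2466 = -27485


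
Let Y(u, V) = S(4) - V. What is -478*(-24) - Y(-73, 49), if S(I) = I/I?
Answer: 11520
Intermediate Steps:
S(I) = 1
Y(u, V) = 1 - V
-478*(-24) - Y(-73, 49) = -478*(-24) - (1 - 1*49) = 11472 - (1 - 49) = 11472 - 1*(-48) = 11472 + 48 = 11520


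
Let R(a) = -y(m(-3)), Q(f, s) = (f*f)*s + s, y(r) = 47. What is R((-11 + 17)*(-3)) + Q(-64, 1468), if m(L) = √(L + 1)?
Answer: 6014349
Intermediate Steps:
m(L) = √(1 + L)
Q(f, s) = s + s*f² (Q(f, s) = f²*s + s = s*f² + s = s + s*f²)
R(a) = -47 (R(a) = -1*47 = -47)
R((-11 + 17)*(-3)) + Q(-64, 1468) = -47 + 1468*(1 + (-64)²) = -47 + 1468*(1 + 4096) = -47 + 1468*4097 = -47 + 6014396 = 6014349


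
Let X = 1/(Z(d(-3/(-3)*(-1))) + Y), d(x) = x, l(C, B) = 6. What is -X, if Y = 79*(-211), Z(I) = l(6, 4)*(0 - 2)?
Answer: 1/16681 ≈ 5.9948e-5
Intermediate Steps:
Z(I) = -12 (Z(I) = 6*(0 - 2) = 6*(-2) = -12)
Y = -16669
X = -1/16681 (X = 1/(-12 - 16669) = 1/(-16681) = -1/16681 ≈ -5.9948e-5)
-X = -1*(-1/16681) = 1/16681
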